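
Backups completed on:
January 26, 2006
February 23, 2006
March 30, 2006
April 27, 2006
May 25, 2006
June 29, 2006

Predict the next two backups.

These are Thursdays with 28, 35, 28, 28, 35-day gaps.
Each is the final Thursday of its month — March 30, 2006 is past the 28th, so '4th Thursday' doesn't fit.
July 2006 ends with Thursday July 27, 2006.
August 2006 ends with Thursday August 31, 2006.

July 27, 2006; August 31, 2006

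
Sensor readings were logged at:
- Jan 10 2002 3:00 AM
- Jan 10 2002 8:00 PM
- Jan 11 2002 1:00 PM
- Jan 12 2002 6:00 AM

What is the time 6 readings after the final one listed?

Jan 16 2002 12:00 PM

Gaps: 17, 17, 17 hours — each event is 17 hours after the previous one.
Jan 12 2002 6:00 AM + 17 h = Jan 12 2002 11:00 PM.
Jan 12 2002 11:00 PM + 17 h = Jan 13 2002 4:00 PM.
Jan 13 2002 4:00 PM + 17 h = Jan 14 2002 9:00 AM.
Jan 14 2002 9:00 AM + 17 h = Jan 15 2002 2:00 AM.
Jan 15 2002 2:00 AM + 17 h = Jan 15 2002 7:00 PM.
Jan 15 2002 7:00 PM + 17 h = Jan 16 2002 12:00 PM.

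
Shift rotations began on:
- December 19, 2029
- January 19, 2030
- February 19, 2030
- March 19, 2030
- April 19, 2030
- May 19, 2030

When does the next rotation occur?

The day-of-month is always 19 (31, 31, 28, 31, 30 days between events).
So this recurs on the 19th of each month.
June 2030: June 19, 2030.

June 19, 2030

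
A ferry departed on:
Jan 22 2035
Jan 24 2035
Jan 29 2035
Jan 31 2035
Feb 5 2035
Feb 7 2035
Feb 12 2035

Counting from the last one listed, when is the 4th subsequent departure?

Gaps: 2, 5, 2, 5, 2, 5 days — not constant, but cyclic with period 2.
The events fall on every Monday and Wednesday.
Next Wednesday: Feb 14 2035.
The following Monday is Feb 19 2035.
Next Wednesday: Feb 21 2035.
Next Monday: Feb 26 2035.

Feb 26 2035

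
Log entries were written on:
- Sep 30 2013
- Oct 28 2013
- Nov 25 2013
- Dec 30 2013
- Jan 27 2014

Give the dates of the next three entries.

Feb 24 2014, Mar 31 2014, Apr 28 2014

These are Mondays with 28, 28, 35, 28-day gaps.
Each is the final Monday of its month — Sep 30 2013 is past the 28th, so '4th Monday' doesn't fit.
Last Monday of February 2014: Feb 24 2014.
March 2014 ends with Monday Mar 31 2014.
April 2014 ends with Monday Apr 28 2014.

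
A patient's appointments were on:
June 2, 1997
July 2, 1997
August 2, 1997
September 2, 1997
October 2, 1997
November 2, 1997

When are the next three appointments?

December 2, 1997; January 2, 1998; February 2, 1998

The day-of-month is always 2 (30, 31, 31, 30, 31 days between events).
So this recurs on the 2nd of each month.
Next: December 1997 → December 2, 1997.
January 1998: January 2, 1998.
Next: February 1998 → February 2, 1998.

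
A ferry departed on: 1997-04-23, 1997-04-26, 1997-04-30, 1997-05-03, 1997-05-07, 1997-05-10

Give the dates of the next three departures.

The gap pattern 3, 4, 3, 4, 3 repeats every 2 events.
These are the Wednesdays and Saturdays of each week.
The following Wednesday is 1997-05-14.
Next Saturday: 1997-05-17.
The following Wednesday is 1997-05-21.

1997-05-14, 1997-05-17, 1997-05-21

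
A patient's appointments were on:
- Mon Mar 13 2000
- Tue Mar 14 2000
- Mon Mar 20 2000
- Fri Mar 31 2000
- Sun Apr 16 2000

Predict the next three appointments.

The spacing grows by 5 each time: 1, 6, 11, 16 days.
Next gap: 21 days. Sun Apr 16 2000 + 21 days = Sun May 7 2000.
Next gap: 26 days. Sun May 7 2000 + 26 days = Fri Jun 2 2000.
Next gap: 31 days. Fri Jun 2 2000 + 31 days = Mon Jul 3 2000.

Sun May 7 2000, Fri Jun 2 2000, Mon Jul 3 2000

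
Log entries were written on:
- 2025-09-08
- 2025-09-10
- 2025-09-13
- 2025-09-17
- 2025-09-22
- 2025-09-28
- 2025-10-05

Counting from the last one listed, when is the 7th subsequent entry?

The spacing grows by 1 each time: 2, 3, 4, 5, 6, 7 days.
Next gap: 8 days. 2025-10-05 + 8 days = 2025-10-13.
Next gap: 9 days. 2025-10-13 + 9 days = 2025-10-22.
Next gap: 10 days. 2025-10-22 + 10 days = 2025-11-01.
Next gap: 11 days. 2025-11-01 + 11 days = 2025-11-12.
Next gap: 12 days. 2025-11-12 + 12 days = 2025-11-24.
Next gap: 13 days. 2025-11-24 + 13 days = 2025-12-07.
Next gap: 14 days. 2025-12-07 + 14 days = 2025-12-21.

2025-12-21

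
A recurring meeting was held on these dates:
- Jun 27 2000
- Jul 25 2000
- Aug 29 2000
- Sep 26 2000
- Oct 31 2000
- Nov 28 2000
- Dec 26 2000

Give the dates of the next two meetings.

These are Tuesdays with 28, 35, 28, 35, 28, 28-day gaps.
Each is the final Tuesday of its month — Aug 29 2000 is past the 28th, so '4th Tuesday' doesn't fit.
January 2001 ends with Tuesday Jan 30 2001.
February 2001 ends with Tuesday Feb 27 2001.

Jan 30 2001, Feb 27 2001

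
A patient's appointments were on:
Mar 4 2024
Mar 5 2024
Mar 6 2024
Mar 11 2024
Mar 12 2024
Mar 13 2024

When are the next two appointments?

Mar 18 2024, Mar 19 2024

Every event lands on a Monday or Tuesday or Wednesday (gaps cycle 1, 1, 5, 1, 1).
So the schedule is: every Monday, Tuesday and Wednesday.
The following Monday is Mar 18 2024.
The following Tuesday is Mar 19 2024.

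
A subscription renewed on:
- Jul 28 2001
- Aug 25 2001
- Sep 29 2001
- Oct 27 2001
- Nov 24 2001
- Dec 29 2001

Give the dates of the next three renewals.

All Saturdays; the gaps (28, 35, 28, 28, 35) vary with month length.
This is the last Saturday of each month.
January 2002 ends with Saturday Jan 26 2002.
February 2002 ends with Saturday Feb 23 2002.
Last Saturday of March 2002: Mar 30 2002.

Jan 26 2002, Feb 23 2002, Mar 30 2002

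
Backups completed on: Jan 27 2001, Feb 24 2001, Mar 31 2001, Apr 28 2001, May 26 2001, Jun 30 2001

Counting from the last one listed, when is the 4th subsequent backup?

Oct 27 2001

Every date is a Saturday; gaps 28, 35, 28, 28, 35 days.
Each is the last Saturday of its month (at least one falls on the 29th or later, ruling out '4th Saturday').
July 2001 ends with Saturday Jul 28 2001.
Last Saturday of August 2001: Aug 25 2001.
September 2001 ends with Saturday Sep 29 2001.
Last Saturday of October 2001: Oct 27 2001.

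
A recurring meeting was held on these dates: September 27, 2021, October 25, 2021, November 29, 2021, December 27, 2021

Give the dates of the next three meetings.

January 31, 2022; February 28, 2022; March 28, 2022

Every date is a Monday; gaps 28, 35, 28 days.
Each is the last Monday of its month (at least one falls on the 29th or later, ruling out '4th Monday').
Last Monday of January 2022: January 31, 2022.
Last Monday of February 2022: February 28, 2022.
Last Monday of March 2022: March 28, 2022.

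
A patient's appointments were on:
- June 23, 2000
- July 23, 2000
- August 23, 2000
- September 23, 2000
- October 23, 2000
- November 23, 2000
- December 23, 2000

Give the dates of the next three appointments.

The day-of-month is always 23 (30, 31, 31, 30, 31, 30 days between events).
So this recurs on the 23rd of each month.
January 2001: January 23, 2001.
February 2001: February 23, 2001.
March 2001: March 23, 2001.

January 23, 2001; February 23, 2001; March 23, 2001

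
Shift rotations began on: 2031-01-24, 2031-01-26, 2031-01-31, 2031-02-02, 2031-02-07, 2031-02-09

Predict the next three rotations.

2031-02-14, 2031-02-16, 2031-02-21

Every event lands on a Friday or Sunday (gaps cycle 2, 5, 2, 5, 2).
So the schedule is: every Friday and Sunday.
The following Friday is 2031-02-14.
Next Sunday: 2031-02-16.
Next Friday: 2031-02-21.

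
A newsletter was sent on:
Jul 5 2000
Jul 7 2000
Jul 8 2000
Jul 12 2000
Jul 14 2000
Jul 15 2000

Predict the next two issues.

Jul 19 2000, Jul 21 2000

The gap pattern 2, 1, 4, 2, 1 repeats every 3 events.
These are the Wednesdays, Fridays and Saturdays of each week.
Next Wednesday: Jul 19 2000.
The following Friday is Jul 21 2000.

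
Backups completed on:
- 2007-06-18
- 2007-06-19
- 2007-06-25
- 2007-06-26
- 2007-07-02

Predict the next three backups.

The gap pattern 1, 6, 1, 6 repeats every 2 events.
These are the Mondays and Tuesdays of each week.
Next Tuesday: 2007-07-03.
Next Monday: 2007-07-09.
Next Tuesday: 2007-07-10.

2007-07-03, 2007-07-09, 2007-07-10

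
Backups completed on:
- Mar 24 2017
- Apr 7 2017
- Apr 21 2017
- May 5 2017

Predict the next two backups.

May 19 2017, Jun 2 2017

Gaps between consecutive events: 14, 14, 14 days — a constant 14-day interval.
May 5 2017 + 14 days = May 19 2017.
May 19 2017 + 14 days = Jun 2 2017.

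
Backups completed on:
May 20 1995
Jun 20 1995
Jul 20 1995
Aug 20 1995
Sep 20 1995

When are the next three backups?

Oct 20 1995, Nov 20 1995, Dec 20 1995

The day-of-month is always 20 (31, 30, 31, 31 days between events).
So this recurs on the 20th of each month.
Next: October 1995 → Oct 20 1995.
November 1995: Nov 20 1995.
December 1995: Dec 20 1995.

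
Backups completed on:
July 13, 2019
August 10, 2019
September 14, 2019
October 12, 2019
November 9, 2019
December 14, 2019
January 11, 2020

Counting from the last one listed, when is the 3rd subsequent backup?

Gaps: 28, 35, 28, 28, 35, 28 days — a mix of 28 and 35. Every date is a Saturday.
Each is the 2nd Saturday of its month.
February 2020 — 2nd Saturday is February 8, 2020.
2nd Saturday of March 2020: March 14, 2020.
2nd Saturday of April 2020: April 11, 2020.

April 11, 2020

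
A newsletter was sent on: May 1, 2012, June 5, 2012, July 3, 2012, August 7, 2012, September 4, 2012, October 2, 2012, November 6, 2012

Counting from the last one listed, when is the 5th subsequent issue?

These are Tuesdays at 28- or 35-day spacing (35, 28, 35, 28, 28, 35).
The pattern: 1st Tuesday of the month.
1st Tuesday of December 2012: December 4, 2012.
1st Tuesday of January 2013: January 1, 2013.
February 2013 — 1st Tuesday is February 5, 2013.
1st Tuesday of March 2013: March 5, 2013.
April 2013 — 1st Tuesday is April 2, 2013.

April 2, 2013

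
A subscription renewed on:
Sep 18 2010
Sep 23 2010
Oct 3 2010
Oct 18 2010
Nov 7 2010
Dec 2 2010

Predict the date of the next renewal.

Jan 1 2011

The spacing grows by 5 each time: 5, 10, 15, 20, 25 days.
Next gap: 30 days. Dec 2 2010 + 30 days = Jan 1 2011.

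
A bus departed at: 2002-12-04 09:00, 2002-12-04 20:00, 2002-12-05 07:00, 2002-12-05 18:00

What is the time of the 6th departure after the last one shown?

2002-12-08 12:00

Spacing: 11, 11, 11 h — constant 11 h.
2002-12-05 18:00 + 11 h = 2002-12-06 05:00.
2002-12-06 05:00 + 11 h = 2002-12-06 16:00.
2002-12-06 16:00 + 11 h = 2002-12-07 03:00.
2002-12-07 03:00 + 11 h = 2002-12-07 14:00.
2002-12-07 14:00 + 11 h = 2002-12-08 01:00.
2002-12-08 01:00 + 11 h = 2002-12-08 12:00.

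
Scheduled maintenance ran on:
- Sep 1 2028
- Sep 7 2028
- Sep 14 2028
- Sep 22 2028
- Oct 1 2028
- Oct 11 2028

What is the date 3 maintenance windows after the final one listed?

Nov 16 2028

Gaps: 6, 7, 8, 9, 10 days — each gap is 1 larger than the previous one.
Next gap: 11 days. Oct 11 2028 + 11 days = Oct 22 2028.
Next gap: 12 days. Oct 22 2028 + 12 days = Nov 3 2028.
Next gap: 13 days. Nov 3 2028 + 13 days = Nov 16 2028.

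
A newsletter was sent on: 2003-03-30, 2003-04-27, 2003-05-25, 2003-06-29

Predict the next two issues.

Every date is a Sunday; gaps 28, 28, 35 days.
Each is the last Sunday of its month (at least one falls on the 29th or later, ruling out '4th Sunday').
July 2003 ends with Sunday 2003-07-27.
August 2003 ends with Sunday 2003-08-31.

2003-07-27, 2003-08-31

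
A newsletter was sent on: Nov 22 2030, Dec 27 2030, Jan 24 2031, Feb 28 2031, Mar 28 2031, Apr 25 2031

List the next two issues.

May 23 2031, Jun 27 2031

All dates are Fridays, 35, 28, 35, 28, 28 days apart.
Specifically, the 4th Friday of each month.
4th Friday of May 2031: May 23 2031.
4th Friday of June 2031: Jun 27 2031.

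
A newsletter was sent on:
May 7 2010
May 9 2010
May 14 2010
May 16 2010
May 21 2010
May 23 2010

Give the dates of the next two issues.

May 28 2010, May 30 2010

The gap pattern 2, 5, 2, 5, 2 repeats every 2 events.
These are the Fridays and Sundays of each week.
The following Friday is May 28 2010.
The following Sunday is May 30 2010.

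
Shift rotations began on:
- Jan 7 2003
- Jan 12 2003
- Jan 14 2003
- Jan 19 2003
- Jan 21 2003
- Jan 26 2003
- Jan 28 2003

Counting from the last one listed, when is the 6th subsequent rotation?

The gap pattern 5, 2, 5, 2, 5, 2 repeats every 2 events.
These are the Tuesdays and Sundays of each week.
Next Sunday: Feb 2 2003.
Next Tuesday: Feb 4 2003.
The following Sunday is Feb 9 2003.
The following Tuesday is Feb 11 2003.
The following Sunday is Feb 16 2003.
The following Tuesday is Feb 18 2003.

Feb 18 2003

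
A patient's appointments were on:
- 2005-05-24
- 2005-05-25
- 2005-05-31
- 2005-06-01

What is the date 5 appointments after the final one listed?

2005-06-21

Gaps: 1, 6, 1 days — not constant, but cyclic with period 2.
The events fall on every Tuesday and Wednesday.
The following Tuesday is 2005-06-07.
Next Wednesday: 2005-06-08.
The following Tuesday is 2005-06-14.
Next Wednesday: 2005-06-15.
The following Tuesday is 2005-06-21.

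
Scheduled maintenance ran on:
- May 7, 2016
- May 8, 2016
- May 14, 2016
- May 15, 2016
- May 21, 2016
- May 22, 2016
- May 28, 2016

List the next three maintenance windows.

The gap pattern 1, 6, 1, 6, 1, 6 repeats every 2 events.
These are the Saturdays and Sundays of each week.
Next Sunday: May 29, 2016.
The following Saturday is June 4, 2016.
Next Sunday: June 5, 2016.

May 29, 2016; June 4, 2016; June 5, 2016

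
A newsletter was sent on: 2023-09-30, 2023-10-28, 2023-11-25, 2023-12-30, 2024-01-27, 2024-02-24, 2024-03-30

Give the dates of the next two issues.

All Saturdays; the gaps (28, 28, 35, 28, 28, 35) vary with month length.
This is the last Saturday of each month.
April 2024 ends with Saturday 2024-04-27.
May 2024 ends with Saturday 2024-05-25.

2024-04-27, 2024-05-25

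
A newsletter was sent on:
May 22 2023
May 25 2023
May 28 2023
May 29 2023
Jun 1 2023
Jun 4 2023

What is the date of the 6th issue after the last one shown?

The gap pattern 3, 3, 1, 3, 3 repeats every 3 events.
These are the Mondays, Thursdays and Sundays of each week.
Next Monday: Jun 5 2023.
The following Thursday is Jun 8 2023.
The following Sunday is Jun 11 2023.
Next Monday: Jun 12 2023.
Next Thursday: Jun 15 2023.
The following Sunday is Jun 18 2023.

Jun 18 2023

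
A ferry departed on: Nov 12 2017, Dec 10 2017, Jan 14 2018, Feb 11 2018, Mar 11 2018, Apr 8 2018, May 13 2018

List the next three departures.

Jun 10 2018, Jul 8 2018, Aug 12 2018

Gaps: 28, 35, 28, 28, 28, 35 days — a mix of 28 and 35. Every date is a Sunday.
Each is the 2nd Sunday of its month.
2nd Sunday of June 2018: Jun 10 2018.
July 2018 — 2nd Sunday is Jul 8 2018.
August 2018 — 2nd Sunday is Aug 12 2018.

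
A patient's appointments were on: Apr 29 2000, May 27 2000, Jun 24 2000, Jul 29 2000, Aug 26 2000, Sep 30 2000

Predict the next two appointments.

These are Saturdays with 28, 28, 35, 28, 35-day gaps.
Each is the final Saturday of its month — Apr 29 2000 is past the 28th, so '4th Saturday' doesn't fit.
Last Saturday of October 2000: Oct 28 2000.
Last Saturday of November 2000: Nov 25 2000.

Oct 28 2000, Nov 25 2000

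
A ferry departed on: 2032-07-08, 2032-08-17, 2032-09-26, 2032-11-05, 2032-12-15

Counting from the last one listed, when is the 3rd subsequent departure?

Every event comes 40 days after the last (40, 40, 40, 40).
2032-12-15 + 40 days = 2033-01-24.
2033-01-24 + 40 days = 2033-03-05.
2033-03-05 + 40 days = 2033-04-14.

2033-04-14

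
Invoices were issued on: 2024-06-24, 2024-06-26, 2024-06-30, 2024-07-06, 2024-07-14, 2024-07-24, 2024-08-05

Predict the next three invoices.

The spacing grows by 2 each time: 2, 4, 6, 8, 10, 12 days.
Next gap: 14 days. 2024-08-05 + 14 days = 2024-08-19.
Next gap: 16 days. 2024-08-19 + 16 days = 2024-09-04.
Next gap: 18 days. 2024-09-04 + 18 days = 2024-09-22.

2024-08-19, 2024-09-04, 2024-09-22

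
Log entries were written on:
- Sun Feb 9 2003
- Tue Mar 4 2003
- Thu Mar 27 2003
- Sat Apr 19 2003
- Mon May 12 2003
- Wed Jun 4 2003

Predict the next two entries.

Fri Jun 27 2003, Sun Jul 20 2003

The spacing is 23, 23, 23, 23, 23 days — always 23 days.
Wed Jun 4 2003 + 23 days = Fri Jun 27 2003.
Fri Jun 27 2003 + 23 days = Sun Jul 20 2003.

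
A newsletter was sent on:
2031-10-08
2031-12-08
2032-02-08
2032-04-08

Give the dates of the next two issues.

Each date is the 8th; the gaps (61, 62, 60) track the month lengths.
The rule is the 8th of every 2 months.
Next: June 2032 → 2032-06-08.
Next: August 2032 → 2032-08-08.

2032-06-08, 2032-08-08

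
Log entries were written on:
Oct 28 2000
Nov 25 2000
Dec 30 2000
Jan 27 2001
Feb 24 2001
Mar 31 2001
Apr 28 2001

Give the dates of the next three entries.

May 26 2001, Jun 30 2001, Jul 28 2001

These are Saturdays with 28, 35, 28, 28, 35, 28-day gaps.
Each is the final Saturday of its month — Dec 30 2000 is past the 28th, so '4th Saturday' doesn't fit.
May 2001 ends with Saturday May 26 2001.
Last Saturday of June 2001: Jun 30 2001.
July 2001 ends with Saturday Jul 28 2001.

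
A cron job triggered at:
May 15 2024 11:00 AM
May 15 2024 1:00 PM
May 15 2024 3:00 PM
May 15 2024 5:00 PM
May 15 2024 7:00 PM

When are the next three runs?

The interval is a steady 2 hours (2, 2, 2, 2).
May 15 2024 7:00 PM + 2 h = May 15 2024 9:00 PM.
May 15 2024 9:00 PM + 2 h = May 15 2024 11:00 PM.
May 15 2024 11:00 PM + 2 h = May 16 2024 1:00 AM.

May 15 2024 9:00 PM, May 15 2024 11:00 PM, May 16 2024 1:00 AM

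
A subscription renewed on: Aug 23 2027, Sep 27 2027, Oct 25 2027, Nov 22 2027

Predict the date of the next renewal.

Dec 27 2027

These are Mondays at 28- or 35-day spacing (35, 28, 28).
The pattern: 4th Monday of the month.
December 2027 — 4th Monday is Dec 27 2027.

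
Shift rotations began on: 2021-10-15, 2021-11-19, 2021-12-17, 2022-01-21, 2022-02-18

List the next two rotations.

Gaps: 35, 28, 35, 28 days — a mix of 28 and 35. Every date is a Friday.
Each is the 3rd Friday of its month.
March 2022 — 3rd Friday is 2022-03-18.
April 2022 — 3rd Friday is 2022-04-15.

2022-03-18, 2022-04-15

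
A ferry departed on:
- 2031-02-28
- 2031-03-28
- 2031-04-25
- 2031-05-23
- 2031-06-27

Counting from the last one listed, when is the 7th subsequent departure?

These are Fridays at 28- or 35-day spacing (28, 28, 28, 35).
The pattern: 4th Friday of the month.
4th Friday of July 2031: 2031-07-25.
4th Friday of August 2031: 2031-08-22.
September 2031 — 4th Friday is 2031-09-26.
October 2031 — 4th Friday is 2031-10-24.
November 2031 — 4th Friday is 2031-11-28.
4th Friday of December 2031: 2031-12-26.
January 2032 — 4th Friday is 2032-01-23.

2032-01-23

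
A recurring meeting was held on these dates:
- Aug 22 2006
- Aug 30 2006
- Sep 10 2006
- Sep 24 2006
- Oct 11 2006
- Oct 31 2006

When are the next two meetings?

Nov 23 2006, Dec 19 2006

The spacing grows by 3 each time: 8, 11, 14, 17, 20 days.
Next gap: 23 days. Oct 31 2006 + 23 days = Nov 23 2006.
Next gap: 26 days. Nov 23 2006 + 26 days = Dec 19 2006.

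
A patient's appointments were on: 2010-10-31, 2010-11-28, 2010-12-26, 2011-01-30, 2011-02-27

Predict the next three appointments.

These are Sundays with 28, 28, 35, 28-day gaps.
Each is the final Sunday of its month — 2010-10-31 is past the 28th, so '4th Sunday' doesn't fit.
March 2011 ends with Sunday 2011-03-27.
Last Sunday of April 2011: 2011-04-24.
May 2011 ends with Sunday 2011-05-29.

2011-03-27, 2011-04-24, 2011-05-29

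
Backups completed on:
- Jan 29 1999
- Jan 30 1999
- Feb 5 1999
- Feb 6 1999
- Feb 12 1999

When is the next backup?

Feb 13 1999

Gaps: 1, 6, 1, 6 days — not constant, but cyclic with period 2.
The events fall on every Friday and Saturday.
The following Saturday is Feb 13 1999.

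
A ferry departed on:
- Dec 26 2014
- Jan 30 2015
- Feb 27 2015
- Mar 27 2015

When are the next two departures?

Apr 24 2015, May 29 2015

All Fridays; the gaps (35, 28, 28) vary with month length.
This is the last Friday of each month.
Last Friday of April 2015: Apr 24 2015.
May 2015 ends with Friday May 29 2015.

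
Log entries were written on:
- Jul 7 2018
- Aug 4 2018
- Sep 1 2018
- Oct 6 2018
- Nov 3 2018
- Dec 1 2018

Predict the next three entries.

These are Saturdays at 28- or 35-day spacing (28, 28, 35, 28, 28).
The pattern: 1st Saturday of the month.
January 2019 — 1st Saturday is Jan 5 2019.
February 2019 — 1st Saturday is Feb 2 2019.
March 2019 — 1st Saturday is Mar 2 2019.

Jan 5 2019, Feb 2 2019, Mar 2 2019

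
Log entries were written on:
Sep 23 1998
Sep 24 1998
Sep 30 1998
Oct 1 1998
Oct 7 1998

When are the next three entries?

Oct 8 1998, Oct 14 1998, Oct 15 1998

Every event lands on a Wednesday or Thursday (gaps cycle 1, 6, 1, 6).
So the schedule is: every Wednesday and Thursday.
Next Thursday: Oct 8 1998.
Next Wednesday: Oct 14 1998.
The following Thursday is Oct 15 1998.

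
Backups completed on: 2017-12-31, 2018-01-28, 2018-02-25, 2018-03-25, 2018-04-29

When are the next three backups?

All Sundays; the gaps (28, 28, 28, 35) vary with month length.
This is the last Sunday of each month.
Last Sunday of May 2018: 2018-05-27.
Last Sunday of June 2018: 2018-06-24.
Last Sunday of July 2018: 2018-07-29.

2018-05-27, 2018-06-24, 2018-07-29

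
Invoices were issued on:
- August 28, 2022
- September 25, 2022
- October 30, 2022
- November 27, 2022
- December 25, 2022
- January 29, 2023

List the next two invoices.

February 26, 2023; March 26, 2023

These are Sundays with 28, 35, 28, 28, 35-day gaps.
Each is the final Sunday of its month — October 30, 2022 is past the 28th, so '4th Sunday' doesn't fit.
Last Sunday of February 2023: February 26, 2023.
Last Sunday of March 2023: March 26, 2023.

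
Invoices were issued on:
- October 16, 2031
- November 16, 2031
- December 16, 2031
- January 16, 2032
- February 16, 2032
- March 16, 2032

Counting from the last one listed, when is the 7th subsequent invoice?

October 16, 2032

Gaps: 31, 30, 31, 31, 29 days — not constant. Every event is on the 16th of the month.
Pattern: the 16th of each month.
April 2032: April 16, 2032.
May 2032: May 16, 2032.
Next: June 2032 → June 16, 2032.
Next: July 2032 → July 16, 2032.
August 2032: August 16, 2032.
Next: September 2032 → September 16, 2032.
October 2032: October 16, 2032.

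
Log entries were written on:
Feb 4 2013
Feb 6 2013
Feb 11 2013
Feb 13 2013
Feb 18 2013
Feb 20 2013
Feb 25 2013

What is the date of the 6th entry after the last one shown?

The gap pattern 2, 5, 2, 5, 2, 5 repeats every 2 events.
These are the Mondays and Wednesdays of each week.
Next Wednesday: Feb 27 2013.
The following Monday is Mar 4 2013.
Next Wednesday: Mar 6 2013.
Next Monday: Mar 11 2013.
Next Wednesday: Mar 13 2013.
Next Monday: Mar 18 2013.

Mar 18 2013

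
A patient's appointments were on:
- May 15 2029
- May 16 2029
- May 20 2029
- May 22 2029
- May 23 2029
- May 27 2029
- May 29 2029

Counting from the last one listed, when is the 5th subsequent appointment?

The gap pattern 1, 4, 2, 1, 4, 2 repeats every 3 events.
These are the Tuesdays, Wednesdays and Sundays of each week.
The following Wednesday is May 30 2029.
Next Sunday: Jun 3 2029.
The following Tuesday is Jun 5 2029.
Next Wednesday: Jun 6 2029.
Next Sunday: Jun 10 2029.

Jun 10 2029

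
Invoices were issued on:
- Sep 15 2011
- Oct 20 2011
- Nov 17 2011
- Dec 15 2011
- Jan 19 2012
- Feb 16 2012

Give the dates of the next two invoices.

All dates are Thursdays, 35, 28, 28, 35, 28 days apart.
Specifically, the 3rd Thursday of each month.
3rd Thursday of March 2012: Mar 15 2012.
3rd Thursday of April 2012: Apr 19 2012.

Mar 15 2012, Apr 19 2012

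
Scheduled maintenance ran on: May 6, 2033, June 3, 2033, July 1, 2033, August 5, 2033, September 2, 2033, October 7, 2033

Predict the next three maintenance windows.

All dates are Fridays, 28, 28, 35, 28, 35 days apart.
Specifically, the 1st Friday of each month.
1st Friday of November 2033: November 4, 2033.
1st Friday of December 2033: December 2, 2033.
January 2034 — 1st Friday is January 6, 2034.

November 4, 2033; December 2, 2033; January 6, 2034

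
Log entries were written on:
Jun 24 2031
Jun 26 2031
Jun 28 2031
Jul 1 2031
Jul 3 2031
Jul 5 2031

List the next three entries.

Jul 8 2031, Jul 10 2031, Jul 12 2031

Gaps: 2, 2, 3, 2, 2 days — not constant, but cyclic with period 3.
The events fall on every Tuesday, Thursday and Saturday.
Next Tuesday: Jul 8 2031.
The following Thursday is Jul 10 2031.
Next Saturday: Jul 12 2031.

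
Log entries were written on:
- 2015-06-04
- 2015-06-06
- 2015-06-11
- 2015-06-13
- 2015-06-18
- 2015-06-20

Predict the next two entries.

2015-06-25, 2015-06-27

Gaps: 2, 5, 2, 5, 2 days — not constant, but cyclic with period 2.
The events fall on every Thursday and Saturday.
Next Thursday: 2015-06-25.
Next Saturday: 2015-06-27.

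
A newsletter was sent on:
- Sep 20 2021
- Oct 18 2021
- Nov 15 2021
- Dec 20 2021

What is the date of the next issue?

All dates are Mondays, 28, 28, 35 days apart.
Specifically, the 3rd Monday of each month.
3rd Monday of January 2022: Jan 17 2022.

Jan 17 2022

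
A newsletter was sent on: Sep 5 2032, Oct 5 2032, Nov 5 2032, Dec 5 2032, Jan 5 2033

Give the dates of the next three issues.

Feb 5 2033, Mar 5 2033, Apr 5 2033

Gaps: 30, 31, 30, 31 days — not constant. Every event is on the 5th of the month.
Pattern: the 5th of each month.
Next: February 2033 → Feb 5 2033.
Next: March 2033 → Mar 5 2033.
April 2033: Apr 5 2033.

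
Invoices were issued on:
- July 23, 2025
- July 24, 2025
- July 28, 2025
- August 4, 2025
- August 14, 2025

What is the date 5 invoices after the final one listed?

November 17, 2025

The spacing grows by 3 each time: 1, 4, 7, 10 days.
Next gap: 13 days. August 14, 2025 + 13 days = August 27, 2025.
Next gap: 16 days. August 27, 2025 + 16 days = September 12, 2025.
Next gap: 19 days. September 12, 2025 + 19 days = October 1, 2025.
Next gap: 22 days. October 1, 2025 + 22 days = October 23, 2025.
Next gap: 25 days. October 23, 2025 + 25 days = November 17, 2025.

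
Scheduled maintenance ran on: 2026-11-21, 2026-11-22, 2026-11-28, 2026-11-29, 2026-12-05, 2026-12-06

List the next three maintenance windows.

2026-12-12, 2026-12-13, 2026-12-19

Every event lands on a Saturday or Sunday (gaps cycle 1, 6, 1, 6, 1).
So the schedule is: every Saturday and Sunday.
Next Saturday: 2026-12-12.
Next Sunday: 2026-12-13.
Next Saturday: 2026-12-19.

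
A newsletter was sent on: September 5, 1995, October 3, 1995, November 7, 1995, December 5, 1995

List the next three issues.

Gaps: 28, 35, 28 days — a mix of 28 and 35. Every date is a Tuesday.
Each is the 1st Tuesday of its month.
1st Tuesday of January 1996: January 2, 1996.
1st Tuesday of February 1996: February 6, 1996.
1st Tuesday of March 1996: March 5, 1996.

January 2, 1996; February 6, 1996; March 5, 1996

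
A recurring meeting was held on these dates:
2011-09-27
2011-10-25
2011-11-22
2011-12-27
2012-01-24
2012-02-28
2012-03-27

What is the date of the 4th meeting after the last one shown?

Gaps: 28, 28, 35, 28, 35, 28 days — a mix of 28 and 35. Every date is a Tuesday.
Each is the 4th Tuesday of its month.
April 2012 — 4th Tuesday is 2012-04-24.
4th Tuesday of May 2012: 2012-05-22.
June 2012 — 4th Tuesday is 2012-06-26.
July 2012 — 4th Tuesday is 2012-07-24.

2012-07-24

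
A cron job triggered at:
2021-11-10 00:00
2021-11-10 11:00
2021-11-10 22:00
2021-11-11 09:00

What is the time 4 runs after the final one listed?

Spacing: 11, 11, 11 h — constant 11 h.
2021-11-11 09:00 + 11 h = 2021-11-11 20:00.
2021-11-11 20:00 + 11 h = 2021-11-12 07:00.
2021-11-12 07:00 + 11 h = 2021-11-12 18:00.
2021-11-12 18:00 + 11 h = 2021-11-13 05:00.

2021-11-13 05:00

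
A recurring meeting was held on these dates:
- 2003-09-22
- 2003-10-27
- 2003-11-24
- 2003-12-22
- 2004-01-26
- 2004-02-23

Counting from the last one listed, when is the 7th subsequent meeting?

2004-09-27

Gaps: 35, 28, 28, 35, 28 days — a mix of 28 and 35. Every date is a Monday.
Each is the 4th Monday of its month.
March 2004 — 4th Monday is 2004-03-22.
April 2004 — 4th Monday is 2004-04-26.
May 2004 — 4th Monday is 2004-05-24.
4th Monday of June 2004: 2004-06-28.
4th Monday of July 2004: 2004-07-26.
August 2004 — 4th Monday is 2004-08-23.
September 2004 — 4th Monday is 2004-09-27.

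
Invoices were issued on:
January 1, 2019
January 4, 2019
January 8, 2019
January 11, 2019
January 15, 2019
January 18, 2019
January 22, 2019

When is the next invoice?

Every event lands on a Tuesday or Friday (gaps cycle 3, 4, 3, 4, 3, 4).
So the schedule is: every Tuesday and Friday.
Next Friday: January 25, 2019.

January 25, 2019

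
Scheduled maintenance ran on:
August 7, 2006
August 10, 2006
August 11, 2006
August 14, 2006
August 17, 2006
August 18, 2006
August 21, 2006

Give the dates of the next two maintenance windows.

The gap pattern 3, 1, 3, 3, 1, 3 repeats every 3 events.
These are the Mondays, Thursdays and Fridays of each week.
Next Thursday: August 24, 2006.
The following Friday is August 25, 2006.

August 24, 2006; August 25, 2006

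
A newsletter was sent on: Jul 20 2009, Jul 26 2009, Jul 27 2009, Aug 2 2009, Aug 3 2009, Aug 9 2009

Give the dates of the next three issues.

Every event lands on a Monday or Sunday (gaps cycle 6, 1, 6, 1, 6).
So the schedule is: every Monday and Sunday.
Next Monday: Aug 10 2009.
Next Sunday: Aug 16 2009.
Next Monday: Aug 17 2009.

Aug 10 2009, Aug 16 2009, Aug 17 2009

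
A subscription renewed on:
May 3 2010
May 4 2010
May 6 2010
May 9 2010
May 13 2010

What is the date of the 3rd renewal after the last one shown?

Gaps: 1, 2, 3, 4 days — each gap is 1 larger than the previous one.
Next gap: 5 days. May 13 2010 + 5 days = May 18 2010.
Next gap: 6 days. May 18 2010 + 6 days = May 24 2010.
Next gap: 7 days. May 24 2010 + 7 days = May 31 2010.

May 31 2010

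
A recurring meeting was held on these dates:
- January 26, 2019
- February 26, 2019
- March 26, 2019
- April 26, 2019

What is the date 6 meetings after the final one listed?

October 26, 2019

The day-of-month is always 26 (31, 28, 31 days between events).
So this recurs on the 26th of each month.
May 2019: May 26, 2019.
June 2019: June 26, 2019.
Next: July 2019 → July 26, 2019.
August 2019: August 26, 2019.
September 2019: September 26, 2019.
Next: October 2019 → October 26, 2019.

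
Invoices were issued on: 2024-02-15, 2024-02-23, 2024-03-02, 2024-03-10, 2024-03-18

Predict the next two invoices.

Gaps between consecutive events: 8, 8, 8, 8 days — a constant 8-day interval.
2024-03-18 + 8 days = 2024-03-26.
2024-03-26 + 8 days = 2024-04-03.

2024-03-26, 2024-04-03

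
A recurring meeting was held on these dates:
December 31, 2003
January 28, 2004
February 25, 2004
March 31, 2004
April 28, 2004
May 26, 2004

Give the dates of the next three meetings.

These are Wednesdays with 28, 28, 35, 28, 28-day gaps.
Each is the final Wednesday of its month — December 31, 2003 is past the 28th, so '4th Wednesday' doesn't fit.
June 2004 ends with Wednesday June 30, 2004.
Last Wednesday of July 2004: July 28, 2004.
August 2004 ends with Wednesday August 25, 2004.

June 30, 2004; July 28, 2004; August 25, 2004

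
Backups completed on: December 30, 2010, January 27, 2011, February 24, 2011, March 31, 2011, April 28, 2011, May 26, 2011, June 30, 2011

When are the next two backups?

July 28, 2011; August 25, 2011

Every date is a Thursday; gaps 28, 28, 35, 28, 28, 35 days.
Each is the last Thursday of its month (at least one falls on the 29th or later, ruling out '4th Thursday').
Last Thursday of July 2011: July 28, 2011.
Last Thursday of August 2011: August 25, 2011.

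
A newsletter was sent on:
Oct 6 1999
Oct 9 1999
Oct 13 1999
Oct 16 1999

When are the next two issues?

Oct 20 1999, Oct 23 1999

Gaps: 3, 4, 3 days — not constant, but cyclic with period 2.
The events fall on every Wednesday and Saturday.
The following Wednesday is Oct 20 1999.
Next Saturday: Oct 23 1999.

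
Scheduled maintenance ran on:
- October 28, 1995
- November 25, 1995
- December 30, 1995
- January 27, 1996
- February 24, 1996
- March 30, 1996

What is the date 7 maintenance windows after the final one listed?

Every date is a Saturday; gaps 28, 35, 28, 28, 35 days.
Each is the last Saturday of its month (at least one falls on the 29th or later, ruling out '4th Saturday').
April 1996 ends with Saturday April 27, 1996.
May 1996 ends with Saturday May 25, 1996.
June 1996 ends with Saturday June 29, 1996.
July 1996 ends with Saturday July 27, 1996.
August 1996 ends with Saturday August 31, 1996.
Last Saturday of September 1996: September 28, 1996.
October 1996 ends with Saturday October 26, 1996.

October 26, 1996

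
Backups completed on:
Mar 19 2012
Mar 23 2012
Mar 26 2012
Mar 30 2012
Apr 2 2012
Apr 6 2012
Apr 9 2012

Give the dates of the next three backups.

The gap pattern 4, 3, 4, 3, 4, 3 repeats every 2 events.
These are the Mondays and Fridays of each week.
Next Friday: Apr 13 2012.
The following Monday is Apr 16 2012.
The following Friday is Apr 20 2012.

Apr 13 2012, Apr 16 2012, Apr 20 2012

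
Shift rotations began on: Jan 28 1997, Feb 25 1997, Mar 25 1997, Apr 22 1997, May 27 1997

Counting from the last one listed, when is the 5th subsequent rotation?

All dates are Tuesdays, 28, 28, 28, 35 days apart.
Specifically, the 4th Tuesday of each month.
June 1997 — 4th Tuesday is Jun 24 1997.
4th Tuesday of July 1997: Jul 22 1997.
4th Tuesday of August 1997: Aug 26 1997.
September 1997 — 4th Tuesday is Sep 23 1997.
October 1997 — 4th Tuesday is Oct 28 1997.

Oct 28 1997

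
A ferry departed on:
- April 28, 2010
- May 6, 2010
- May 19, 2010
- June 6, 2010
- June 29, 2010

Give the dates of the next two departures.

July 27, 2010; August 29, 2010

Gaps: 8, 13, 18, 23 days — each gap is 5 larger than the previous one.
Next gap: 28 days. June 29, 2010 + 28 days = July 27, 2010.
Next gap: 33 days. July 27, 2010 + 33 days = August 29, 2010.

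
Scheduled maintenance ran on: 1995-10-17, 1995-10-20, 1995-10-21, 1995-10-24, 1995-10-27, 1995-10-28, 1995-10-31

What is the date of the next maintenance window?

The gap pattern 3, 1, 3, 3, 1, 3 repeats every 3 events.
These are the Tuesdays, Fridays and Saturdays of each week.
The following Friday is 1995-11-03.

1995-11-03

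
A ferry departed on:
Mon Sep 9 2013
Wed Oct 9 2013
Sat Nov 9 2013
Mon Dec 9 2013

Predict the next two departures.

Each date is the 9th; the gaps (30, 31, 30) track the month lengths.
The rule is the 9th of each month.
January 2014: Thu Jan 9 2014.
February 2014: Sun Feb 9 2014.

Thu Jan 9 2014, Sun Feb 9 2014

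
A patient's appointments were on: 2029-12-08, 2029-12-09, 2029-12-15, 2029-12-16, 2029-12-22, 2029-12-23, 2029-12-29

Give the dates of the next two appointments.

Every event lands on a Saturday or Sunday (gaps cycle 1, 6, 1, 6, 1, 6).
So the schedule is: every Saturday and Sunday.
Next Sunday: 2029-12-30.
The following Saturday is 2030-01-05.

2029-12-30, 2030-01-05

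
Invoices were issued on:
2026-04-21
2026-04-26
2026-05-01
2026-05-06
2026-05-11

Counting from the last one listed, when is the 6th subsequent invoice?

The spacing is 5, 5, 5, 5 days — always 5 days.
2026-05-11 + 5 days = 2026-05-16.
2026-05-16 + 5 days = 2026-05-21.
2026-05-21 + 5 days = 2026-05-26.
2026-05-26 + 5 days = 2026-05-31.
2026-05-31 + 5 days = 2026-06-05.
2026-06-05 + 5 days = 2026-06-10.

2026-06-10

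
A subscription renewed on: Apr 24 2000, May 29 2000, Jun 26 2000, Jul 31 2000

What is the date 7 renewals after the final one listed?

Feb 26 2001

These are Mondays with 35, 28, 35-day gaps.
Each is the final Monday of its month — May 29 2000 is past the 28th, so '4th Monday' doesn't fit.
Last Monday of August 2000: Aug 28 2000.
Last Monday of September 2000: Sep 25 2000.
October 2000 ends with Monday Oct 30 2000.
November 2000 ends with Monday Nov 27 2000.
Last Monday of December 2000: Dec 25 2000.
January 2001 ends with Monday Jan 29 2001.
February 2001 ends with Monday Feb 26 2001.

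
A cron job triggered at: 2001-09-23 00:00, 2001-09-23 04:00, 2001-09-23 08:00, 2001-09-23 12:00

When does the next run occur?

The interval is a steady 4 hours (4, 4, 4).
2001-09-23 12:00 + 4 h = 2001-09-23 16:00.

2001-09-23 16:00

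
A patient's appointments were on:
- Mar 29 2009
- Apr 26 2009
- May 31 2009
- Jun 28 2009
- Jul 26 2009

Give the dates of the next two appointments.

Aug 30 2009, Sep 27 2009

Every date is a Sunday; gaps 28, 35, 28, 28 days.
Each is the last Sunday of its month (at least one falls on the 29th or later, ruling out '4th Sunday').
Last Sunday of August 2009: Aug 30 2009.
Last Sunday of September 2009: Sep 27 2009.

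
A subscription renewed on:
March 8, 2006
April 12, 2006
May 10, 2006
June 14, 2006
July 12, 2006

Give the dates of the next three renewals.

These are Wednesdays at 28- or 35-day spacing (35, 28, 35, 28).
The pattern: 2nd Wednesday of the month.
2nd Wednesday of August 2006: August 9, 2006.
September 2006 — 2nd Wednesday is September 13, 2006.
2nd Wednesday of October 2006: October 11, 2006.

August 9, 2006; September 13, 2006; October 11, 2006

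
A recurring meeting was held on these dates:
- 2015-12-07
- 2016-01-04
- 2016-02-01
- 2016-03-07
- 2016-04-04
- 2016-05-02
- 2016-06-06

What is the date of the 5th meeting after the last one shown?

Gaps: 28, 28, 35, 28, 28, 35 days — a mix of 28 and 35. Every date is a Monday.
Each is the 1st Monday of its month.
1st Monday of July 2016: 2016-07-04.
August 2016 — 1st Monday is 2016-08-01.
September 2016 — 1st Monday is 2016-09-05.
October 2016 — 1st Monday is 2016-10-03.
1st Monday of November 2016: 2016-11-07.

2016-11-07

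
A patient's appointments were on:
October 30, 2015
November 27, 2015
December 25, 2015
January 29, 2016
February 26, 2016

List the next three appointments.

March 25, 2016; April 29, 2016; May 27, 2016

Every date is a Friday; gaps 28, 28, 35, 28 days.
Each is the last Friday of its month (at least one falls on the 29th or later, ruling out '4th Friday').
Last Friday of March 2016: March 25, 2016.
April 2016 ends with Friday April 29, 2016.
May 2016 ends with Friday May 27, 2016.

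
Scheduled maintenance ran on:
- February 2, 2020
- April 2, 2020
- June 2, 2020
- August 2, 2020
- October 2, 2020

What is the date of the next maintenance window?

December 2, 2020

Each date is the 2nd; the gaps (60, 61, 61, 61) track the month lengths.
The rule is the 2nd of every 2 months.
Next: December 2020 → December 2, 2020.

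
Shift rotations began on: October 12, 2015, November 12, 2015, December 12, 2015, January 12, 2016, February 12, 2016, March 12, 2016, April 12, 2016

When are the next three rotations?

May 12, 2016; June 12, 2016; July 12, 2016

Gaps: 31, 30, 31, 31, 29, 31 days — not constant. Every event is on the 12th of the month.
Pattern: the 12th of each month.
May 2016: May 12, 2016.
Next: June 2016 → June 12, 2016.
July 2016: July 12, 2016.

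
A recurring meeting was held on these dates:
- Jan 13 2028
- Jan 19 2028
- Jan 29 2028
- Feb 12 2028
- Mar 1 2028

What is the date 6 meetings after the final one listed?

Sep 9 2028

Gaps: 6, 10, 14, 18 days — each gap is 4 larger than the previous one.
Next gap: 22 days. Mar 1 2028 + 22 days = Mar 23 2028.
Next gap: 26 days. Mar 23 2028 + 26 days = Apr 18 2028.
Next gap: 30 days. Apr 18 2028 + 30 days = May 18 2028.
Next gap: 34 days. May 18 2028 + 34 days = Jun 21 2028.
Next gap: 38 days. Jun 21 2028 + 38 days = Jul 29 2028.
Next gap: 42 days. Jul 29 2028 + 42 days = Sep 9 2028.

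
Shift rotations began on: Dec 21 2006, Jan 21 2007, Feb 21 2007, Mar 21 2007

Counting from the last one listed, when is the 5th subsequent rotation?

Gaps: 31, 31, 28 days — not constant. Every event is on the 21st of the month.
Pattern: the 21st of each month.
Next: April 2007 → Apr 21 2007.
May 2007: May 21 2007.
Next: June 2007 → Jun 21 2007.
July 2007: Jul 21 2007.
Next: August 2007 → Aug 21 2007.

Aug 21 2007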